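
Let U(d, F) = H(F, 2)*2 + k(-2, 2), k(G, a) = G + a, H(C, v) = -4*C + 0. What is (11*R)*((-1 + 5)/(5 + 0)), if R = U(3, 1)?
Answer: -352/5 ≈ -70.400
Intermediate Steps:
H(C, v) = -4*C
U(d, F) = -8*F (U(d, F) = -4*F*2 + (-2 + 2) = -8*F + 0 = -8*F)
R = -8 (R = -8*1 = -8)
(11*R)*((-1 + 5)/(5 + 0)) = (11*(-8))*((-1 + 5)/(5 + 0)) = -352/5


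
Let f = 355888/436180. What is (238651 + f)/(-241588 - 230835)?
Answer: -26023787267/51515366035 ≈ -0.50517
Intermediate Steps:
f = 88972/109045 (f = 355888*(1/436180) = 88972/109045 ≈ 0.81592)
(238651 + f)/(-241588 - 230835) = (238651 + 88972/109045)/(-241588 - 230835) = (26023787267/109045)/(-472423) = (26023787267/109045)*(-1/472423) = -26023787267/51515366035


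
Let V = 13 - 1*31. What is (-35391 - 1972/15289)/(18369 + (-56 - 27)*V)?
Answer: -541094971/303685407 ≈ -1.7818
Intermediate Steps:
V = -18 (V = 13 - 31 = -18)
(-35391 - 1972/15289)/(18369 + (-56 - 27)*V) = (-35391 - 1972/15289)/(18369 + (-56 - 27)*(-18)) = (-35391 - 1972*1/15289)/(18369 - 83*(-18)) = (-35391 - 1972/15289)/(18369 + 1494) = -541094971/15289/19863 = -541094971/15289*1/19863 = -541094971/303685407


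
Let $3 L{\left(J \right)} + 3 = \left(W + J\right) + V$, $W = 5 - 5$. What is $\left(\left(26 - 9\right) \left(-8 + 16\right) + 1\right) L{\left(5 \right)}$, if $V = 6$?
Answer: $\frac{1096}{3} \approx 365.33$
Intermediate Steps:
$W = 0$ ($W = 5 - 5 = 0$)
$L{\left(J \right)} = 1 + \frac{J}{3}$ ($L{\left(J \right)} = -1 + \frac{\left(0 + J\right) + 6}{3} = -1 + \frac{J + 6}{3} = -1 + \frac{6 + J}{3} = -1 + \left(2 + \frac{J}{3}\right) = 1 + \frac{J}{3}$)
$\left(\left(26 - 9\right) \left(-8 + 16\right) + 1\right) L{\left(5 \right)} = \left(\left(26 - 9\right) \left(-8 + 16\right) + 1\right) \left(1 + \frac{1}{3} \cdot 5\right) = \left(17 \cdot 8 + 1\right) \left(1 + \frac{5}{3}\right) = \left(136 + 1\right) \frac{8}{3} = 137 \cdot \frac{8}{3} = \frac{1096}{3}$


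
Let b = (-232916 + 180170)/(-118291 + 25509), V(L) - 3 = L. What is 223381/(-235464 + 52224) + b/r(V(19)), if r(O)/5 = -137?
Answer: -1420679429731/1164594097080 ≈ -1.2199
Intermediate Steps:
V(L) = 3 + L
r(O) = -685 (r(O) = 5*(-137) = -685)
b = 26373/46391 (b = -52746/(-92782) = -52746*(-1/92782) = 26373/46391 ≈ 0.56849)
223381/(-235464 + 52224) + b/r(V(19)) = 223381/(-235464 + 52224) + (26373/46391)/(-685) = 223381/(-183240) + (26373/46391)*(-1/685) = 223381*(-1/183240) - 26373/31777835 = -223381/183240 - 26373/31777835 = -1420679429731/1164594097080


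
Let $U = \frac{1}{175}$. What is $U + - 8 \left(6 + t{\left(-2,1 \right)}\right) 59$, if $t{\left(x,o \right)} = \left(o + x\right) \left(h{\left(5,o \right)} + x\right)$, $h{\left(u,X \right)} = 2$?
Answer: $- \frac{495599}{175} \approx -2832.0$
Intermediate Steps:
$U = \frac{1}{175} \approx 0.0057143$
$t{\left(x,o \right)} = \left(2 + x\right) \left(o + x\right)$ ($t{\left(x,o \right)} = \left(o + x\right) \left(2 + x\right) = \left(2 + x\right) \left(o + x\right)$)
$U + - 8 \left(6 + t{\left(-2,1 \right)}\right) 59 = \frac{1}{175} + - 8 \left(6 + \left(\left(-2\right)^{2} + 2 \cdot 1 + 2 \left(-2\right) + 1 \left(-2\right)\right)\right) 59 = \frac{1}{175} + - 8 \left(6 + \left(4 + 2 - 4 - 2\right)\right) 59 = \frac{1}{175} + - 8 \left(6 + 0\right) 59 = \frac{1}{175} + \left(-8\right) 6 \cdot 59 = \frac{1}{175} - 2832 = - \frac{495599}{175}$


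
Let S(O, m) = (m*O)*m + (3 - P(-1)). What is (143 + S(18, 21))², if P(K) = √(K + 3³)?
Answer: (8084 - √26)² ≈ 6.5269e+7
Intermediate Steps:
P(K) = √(27 + K) (P(K) = √(K + 27) = √(27 + K))
S(O, m) = 3 - √26 + O*m² (S(O, m) = (m*O)*m + (3 - √(27 - 1)) = (O*m)*m + (3 - √26) = O*m² + (3 - √26) = 3 - √26 + O*m²)
(143 + S(18, 21))² = (143 + (3 - √26 + 18*21²))² = (143 + (3 - √26 + 18*441))² = (143 + (3 - √26 + 7938))² = (143 + (7941 - √26))² = (8084 - √26)²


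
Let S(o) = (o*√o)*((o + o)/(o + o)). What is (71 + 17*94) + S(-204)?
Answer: 1669 - 408*I*√51 ≈ 1669.0 - 2913.7*I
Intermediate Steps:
S(o) = o^(3/2) (S(o) = o^(3/2)*((2*o)/((2*o))) = o^(3/2)*((2*o)*(1/(2*o))) = o^(3/2)*1 = o^(3/2))
(71 + 17*94) + S(-204) = (71 + 17*94) + (-204)^(3/2) = (71 + 1598) - 408*I*√51 = 1669 - 408*I*√51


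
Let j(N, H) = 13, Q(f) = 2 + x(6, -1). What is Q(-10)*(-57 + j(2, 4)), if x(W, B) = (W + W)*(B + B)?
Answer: 968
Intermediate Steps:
x(W, B) = 4*B*W (x(W, B) = (2*W)*(2*B) = 4*B*W)
Q(f) = -22 (Q(f) = 2 + 4*(-1)*6 = 2 - 24 = -22)
Q(-10)*(-57 + j(2, 4)) = -22*(-57 + 13) = -22*(-44) = 968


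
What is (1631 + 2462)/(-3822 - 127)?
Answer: -4093/3949 ≈ -1.0365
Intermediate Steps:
(1631 + 2462)/(-3822 - 127) = 4093/(-3949) = 4093*(-1/3949) = -4093/3949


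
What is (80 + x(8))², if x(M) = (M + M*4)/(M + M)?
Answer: 27225/4 ≈ 6806.3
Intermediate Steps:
x(M) = 5/2 (x(M) = (M + 4*M)/((2*M)) = (5*M)*(1/(2*M)) = 5/2)
(80 + x(8))² = (80 + 5/2)² = (165/2)² = 27225/4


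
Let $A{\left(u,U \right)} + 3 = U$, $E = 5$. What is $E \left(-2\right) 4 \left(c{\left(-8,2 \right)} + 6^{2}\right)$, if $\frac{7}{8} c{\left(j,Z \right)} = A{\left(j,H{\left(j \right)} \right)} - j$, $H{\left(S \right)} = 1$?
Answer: $- \frac{12000}{7} \approx -1714.3$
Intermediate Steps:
$A{\left(u,U \right)} = -3 + U$
$c{\left(j,Z \right)} = - \frac{16}{7} - \frac{8 j}{7}$ ($c{\left(j,Z \right)} = \frac{8 \left(\left(-3 + 1\right) - j\right)}{7} = \frac{8 \left(-2 - j\right)}{7} = - \frac{16}{7} - \frac{8 j}{7}$)
$E \left(-2\right) 4 \left(c{\left(-8,2 \right)} + 6^{2}\right) = 5 \left(-2\right) 4 \left(\left(- \frac{16}{7} - - \frac{64}{7}\right) + 6^{2}\right) = \left(-10\right) 4 \left(\left(- \frac{16}{7} + \frac{64}{7}\right) + 36\right) = - 40 \left(\frac{48}{7} + 36\right) = \left(-40\right) \frac{300}{7} = - \frac{12000}{7}$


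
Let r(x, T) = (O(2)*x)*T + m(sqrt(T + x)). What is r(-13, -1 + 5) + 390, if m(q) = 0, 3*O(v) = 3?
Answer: 338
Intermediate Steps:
O(v) = 1 (O(v) = (1/3)*3 = 1)
r(x, T) = T*x (r(x, T) = (1*x)*T + 0 = x*T + 0 = T*x + 0 = T*x)
r(-13, -1 + 5) + 390 = (-1 + 5)*(-13) + 390 = 4*(-13) + 390 = -52 + 390 = 338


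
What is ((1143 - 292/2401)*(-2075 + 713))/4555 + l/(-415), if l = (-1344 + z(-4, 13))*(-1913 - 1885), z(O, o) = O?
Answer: -2301717773058/181546813 ≈ -12678.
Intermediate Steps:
l = 5119704 (l = (-1344 - 4)*(-1913 - 1885) = -1348*(-3798) = 5119704)
((1143 - 292/2401)*(-2075 + 713))/4555 + l/(-415) = ((1143 - 292/2401)*(-2075 + 713))/4555 + 5119704/(-415) = ((1143 - 292*1/2401)*(-1362))*(1/4555) + 5119704*(-1/415) = ((1143 - 292/2401)*(-1362))*(1/4555) - 5119704/415 = ((2744051/2401)*(-1362))*(1/4555) - 5119704/415 = -3737397462/2401*1/4555 - 5119704/415 = -3737397462/10936555 - 5119704/415 = -2301717773058/181546813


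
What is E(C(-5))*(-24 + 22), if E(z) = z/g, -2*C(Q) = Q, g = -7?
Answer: 5/7 ≈ 0.71429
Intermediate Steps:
C(Q) = -Q/2
E(z) = -z/7 (E(z) = z/(-7) = z*(-1/7) = -z/7)
E(C(-5))*(-24 + 22) = (-(-1)*(-5)/14)*(-24 + 22) = -1/7*5/2*(-2) = -5/14*(-2) = 5/7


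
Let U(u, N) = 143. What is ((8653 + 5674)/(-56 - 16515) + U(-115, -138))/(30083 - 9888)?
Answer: 2355326/334651345 ≈ 0.0070381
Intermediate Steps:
((8653 + 5674)/(-56 - 16515) + U(-115, -138))/(30083 - 9888) = ((8653 + 5674)/(-56 - 16515) + 143)/(30083 - 9888) = (14327/(-16571) + 143)/20195 = (14327*(-1/16571) + 143)*(1/20195) = (-14327/16571 + 143)*(1/20195) = (2355326/16571)*(1/20195) = 2355326/334651345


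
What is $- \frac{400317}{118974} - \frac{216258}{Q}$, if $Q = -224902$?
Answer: $- \frac{10717169107}{4459581758} \approx -2.4032$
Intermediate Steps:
$- \frac{400317}{118974} - \frac{216258}{Q} = - \frac{400317}{118974} - \frac{216258}{-224902} = \left(-400317\right) \frac{1}{118974} - - \frac{108129}{112451} = - \frac{133439}{39658} + \frac{108129}{112451} = - \frac{10717169107}{4459581758}$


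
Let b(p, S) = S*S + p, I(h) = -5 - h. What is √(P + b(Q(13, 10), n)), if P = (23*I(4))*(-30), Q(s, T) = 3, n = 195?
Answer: √44238 ≈ 210.33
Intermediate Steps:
b(p, S) = p + S² (b(p, S) = S² + p = p + S²)
P = 6210 (P = (23*(-5 - 1*4))*(-30) = (23*(-5 - 4))*(-30) = (23*(-9))*(-30) = -207*(-30) = 6210)
√(P + b(Q(13, 10), n)) = √(6210 + (3 + 195²)) = √(6210 + (3 + 38025)) = √(6210 + 38028) = √44238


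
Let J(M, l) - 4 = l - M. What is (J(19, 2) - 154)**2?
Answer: 27889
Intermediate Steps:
J(M, l) = 4 + l - M (J(M, l) = 4 + (l - M) = 4 + l - M)
(J(19, 2) - 154)**2 = ((4 + 2 - 1*19) - 154)**2 = ((4 + 2 - 19) - 154)**2 = (-13 - 154)**2 = (-167)**2 = 27889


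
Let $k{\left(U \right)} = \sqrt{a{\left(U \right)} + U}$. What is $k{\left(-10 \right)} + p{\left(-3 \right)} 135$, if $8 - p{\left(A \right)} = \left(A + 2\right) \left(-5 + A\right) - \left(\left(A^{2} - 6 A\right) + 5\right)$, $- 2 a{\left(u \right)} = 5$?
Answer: $4320 + \frac{5 i \sqrt{2}}{2} \approx 4320.0 + 3.5355 i$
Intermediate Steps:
$a{\left(u \right)} = - \frac{5}{2}$ ($a{\left(u \right)} = \left(- \frac{1}{2}\right) 5 = - \frac{5}{2}$)
$k{\left(U \right)} = \sqrt{- \frac{5}{2} + U}$
$p{\left(A \right)} = 13 + A^{2} - 6 A - \left(-5 + A\right) \left(2 + A\right)$ ($p{\left(A \right)} = 8 - \left(\left(A + 2\right) \left(-5 + A\right) - \left(\left(A^{2} - 6 A\right) + 5\right)\right) = 8 - \left(\left(2 + A\right) \left(-5 + A\right) - \left(5 + A^{2} - 6 A\right)\right) = 8 - \left(\left(-5 + A\right) \left(2 + A\right) - \left(5 + A^{2} - 6 A\right)\right) = 8 - \left(-5 - A^{2} + 6 A + \left(-5 + A\right) \left(2 + A\right)\right) = 8 + \left(5 + A^{2} - 6 A - \left(-5 + A\right) \left(2 + A\right)\right) = 13 + A^{2} - 6 A - \left(-5 + A\right) \left(2 + A\right)$)
$k{\left(-10 \right)} + p{\left(-3 \right)} 135 = \frac{\sqrt{-10 + 4 \left(-10\right)}}{2} + \left(23 - -9\right) 135 = \frac{\sqrt{-10 - 40}}{2} + \left(23 + 9\right) 135 = \frac{\sqrt{-50}}{2} + 32 \cdot 135 = \frac{5 i \sqrt{2}}{2} + 4320 = 4320 + \frac{5 i \sqrt{2}}{2}$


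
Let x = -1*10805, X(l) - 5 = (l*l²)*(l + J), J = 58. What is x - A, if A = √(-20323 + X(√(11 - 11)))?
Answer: -10805 - I*√20318 ≈ -10805.0 - 142.54*I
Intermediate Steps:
X(l) = 5 + l³*(58 + l) (X(l) = 5 + (l*l²)*(l + 58) = 5 + l³*(58 + l))
A = I*√20318 (A = √(-20323 + (5 + (√(11 - 11))⁴ + 58*(√(11 - 11))³)) = √(-20323 + (5 + (√0)⁴ + 58*(√0)³)) = √(-20323 + (5 + 0⁴ + 58*0³)) = √(-20323 + (5 + 0 + 58*0)) = √(-20323 + (5 + 0 + 0)) = √(-20323 + 5) = √(-20318) = I*√20318 ≈ 142.54*I)
x = -10805
x - A = -10805 - I*√20318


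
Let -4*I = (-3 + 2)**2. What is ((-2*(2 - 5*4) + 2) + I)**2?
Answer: 22801/16 ≈ 1425.1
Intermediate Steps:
I = -1/4 (I = -(-3 + 2)**2/4 = -1/4*(-1)**2 = -1/4*1 = -1/4 ≈ -0.25000)
((-2*(2 - 5*4) + 2) + I)**2 = ((-2*(2 - 5*4) + 2) - 1/4)**2 = ((-2*(2 - 1*20) + 2) - 1/4)**2 = ((-2*(2 - 20) + 2) - 1/4)**2 = ((-2*(-18) + 2) - 1/4)**2 = ((36 + 2) - 1/4)**2 = (38 - 1/4)**2 = (151/4)**2 = 22801/16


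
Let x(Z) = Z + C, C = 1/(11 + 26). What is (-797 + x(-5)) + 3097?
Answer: 84916/37 ≈ 2295.0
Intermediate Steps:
C = 1/37 ≈ 0.027027
x(Z) = 1/37 + Z (x(Z) = Z + 1/37 = 1/37 + Z)
(-797 + x(-5)) + 3097 = (-797 + (1/37 - 5)) + 3097 = (-797 - 184/37) + 3097 = -29673/37 + 3097 = 84916/37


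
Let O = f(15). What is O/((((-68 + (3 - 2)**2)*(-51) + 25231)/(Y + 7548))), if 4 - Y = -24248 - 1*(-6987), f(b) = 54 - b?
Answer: 967707/28648 ≈ 33.779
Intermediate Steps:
Y = 17265 (Y = 4 - (-24248 - 1*(-6987)) = 4 - (-24248 + 6987) = 4 - 1*(-17261) = 4 + 17261 = 17265)
O = 39 (O = 54 - 1*15 = 54 - 15 = 39)
O/((((-68 + (3 - 2)**2)*(-51) + 25231)/(Y + 7548))) = 39/((((-68 + (3 - 2)**2)*(-51) + 25231)/(17265 + 7548))) = 39/((((-68 + 1**2)*(-51) + 25231)/24813)) = 39/((((-68 + 1)*(-51) + 25231)*(1/24813))) = 39/(((-67*(-51) + 25231)*(1/24813))) = 39/(((3417 + 25231)*(1/24813))) = 39/((28648*(1/24813))) = 39/(28648/24813) = 39*(24813/28648) = 967707/28648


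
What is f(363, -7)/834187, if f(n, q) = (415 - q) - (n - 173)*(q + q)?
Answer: 134/36269 ≈ 0.0036946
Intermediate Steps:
f(n, q) = 415 - q - 2*q*(-173 + n) (f(n, q) = (415 - q) - (-173 + n)*2*q = (415 - q) - 2*q*(-173 + n) = 415 - q - 2*q*(-173 + n))
f(363, -7)/834187 = (415 + 345*(-7) - 2*363*(-7))/834187 = (415 - 2415 + 5082)*(1/834187) = 3082*(1/834187) = 134/36269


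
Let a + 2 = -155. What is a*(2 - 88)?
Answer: 13502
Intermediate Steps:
a = -157 (a = -2 - 155 = -157)
a*(2 - 88) = -157*(2 - 88) = -157*(-86) = 13502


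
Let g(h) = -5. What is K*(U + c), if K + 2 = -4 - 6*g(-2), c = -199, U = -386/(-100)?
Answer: -117084/25 ≈ -4683.4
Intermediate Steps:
U = 193/50 (U = -386*(-1/100) = 193/50 ≈ 3.8600)
K = 24 (K = -2 + (-4 - 6*(-5)) = -2 + (-4 + 30) = -2 + 26 = 24)
K*(U + c) = 24*(193/50 - 199) = 24*(-9757/50) = -117084/25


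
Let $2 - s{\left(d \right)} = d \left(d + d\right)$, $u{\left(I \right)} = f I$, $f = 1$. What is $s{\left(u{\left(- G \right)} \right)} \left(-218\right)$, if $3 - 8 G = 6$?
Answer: $- \frac{5995}{16} \approx -374.69$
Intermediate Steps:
$G = - \frac{3}{8}$ ($G = \frac{3}{8} - \frac{3}{4} = - \frac{3}{8} \approx -0.375$)
$u{\left(I \right)} = I$ ($u{\left(I \right)} = 1 I = I$)
$s{\left(d \right)} = 2 - 2 d^{2}$ ($s{\left(d \right)} = 2 - d \left(d + d\right) = 2 - d 2 d = 2 - 2 d^{2}$)
$s{\left(u{\left(- G \right)} \right)} \left(-218\right) = \left(2 - 2 \left(\left(-1\right) \left(- \frac{3}{8}\right)\right)^{2}\right) \left(-218\right) = \left(2 - 2 \left(\frac{3}{8}\right)^{2}\right) \left(-218\right) = \left(2 - \frac{9}{32}\right) \left(-218\right) = \frac{55}{32} \left(-218\right) = - \frac{5995}{16}$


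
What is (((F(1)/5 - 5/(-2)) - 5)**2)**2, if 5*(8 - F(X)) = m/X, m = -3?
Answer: 2313441/6250000 ≈ 0.37015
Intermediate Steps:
F(X) = 8 + 3/(5*X) (F(X) = 8 - (-3)/(5*X) = 8 + 3/(5*X))
(((F(1)/5 - 5/(-2)) - 5)**2)**2 = ((((8 + (3/5)/1)/5 - 5/(-2)) - 5)**2)**2 = ((((8 + (3/5)*1)*(1/5) - 5*(-1/2)) - 5)**2)**2 = ((((8 + 3/5)*(1/5) + 5/2) - 5)**2)**2 = ((((43/5)*(1/5) + 5/2) - 5)**2)**2 = (((43/25 + 5/2) - 5)**2)**2 = ((211/50 - 5)**2)**2 = ((-39/50)**2)**2 = (1521/2500)**2 = 2313441/6250000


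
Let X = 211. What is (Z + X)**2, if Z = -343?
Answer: 17424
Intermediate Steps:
(Z + X)**2 = (-343 + 211)**2 = (-132)**2 = 17424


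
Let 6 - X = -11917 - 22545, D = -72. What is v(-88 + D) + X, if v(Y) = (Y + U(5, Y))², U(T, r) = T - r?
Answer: 34493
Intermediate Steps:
v(Y) = 25 (v(Y) = (Y + (5 - Y))² = 5² = 25)
X = 34468 (X = 6 - (-11917 - 22545) = 6 - 1*(-34462) = 6 + 34462 = 34468)
v(-88 + D) + X = 25 + 34468 = 34493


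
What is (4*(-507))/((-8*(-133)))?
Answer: -507/266 ≈ -1.9060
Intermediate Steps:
(4*(-507))/((-8*(-133))) = -2028/1064 = -2028*1/1064 = -507/266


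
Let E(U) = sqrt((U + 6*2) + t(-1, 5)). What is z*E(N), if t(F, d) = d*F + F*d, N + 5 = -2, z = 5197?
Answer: 5197*I*sqrt(5) ≈ 11621.0*I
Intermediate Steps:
N = -7 (N = -5 - 2 = -7)
t(F, d) = 2*F*d (t(F, d) = F*d + F*d = 2*F*d)
E(U) = sqrt(2 + U) (E(U) = sqrt((U + 6*2) + 2*(-1)*5) = sqrt((U + 12) - 10) = sqrt((12 + U) - 10) = sqrt(2 + U))
z*E(N) = 5197*sqrt(2 - 7) = 5197*sqrt(-5) = 5197*(I*sqrt(5)) = 5197*I*sqrt(5)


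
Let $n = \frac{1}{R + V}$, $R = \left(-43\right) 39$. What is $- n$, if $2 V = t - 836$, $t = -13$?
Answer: $\frac{2}{4203} \approx 0.00047585$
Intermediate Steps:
$V = - \frac{849}{2}$ ($V = \frac{-13 - 836}{2} = \frac{1}{2} \left(-849\right) = - \frac{849}{2} \approx -424.5$)
$R = -1677$
$n = - \frac{2}{4203}$ ($n = \frac{1}{-1677 - \frac{849}{2}} = \frac{1}{- \frac{4203}{2}} = - \frac{2}{4203} \approx -0.00047585$)
$- n = \left(-1\right) \left(- \frac{2}{4203}\right) = \frac{2}{4203}$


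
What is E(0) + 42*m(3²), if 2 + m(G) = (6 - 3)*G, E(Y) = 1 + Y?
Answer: 1051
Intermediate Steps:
m(G) = -2 + 3*G (m(G) = -2 + (6 - 3)*G = -2 + 3*G)
E(0) + 42*m(3²) = (1 + 0) + 42*(-2 + 3*3²) = 1 + 42*(-2 + 3*9) = 1 + 42*(-2 + 27) = 1 + 42*25 = 1 + 1050 = 1051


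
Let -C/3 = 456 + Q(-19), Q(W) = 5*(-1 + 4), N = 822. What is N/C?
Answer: -274/471 ≈ -0.58174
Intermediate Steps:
Q(W) = 15 (Q(W) = 5*3 = 15)
C = -1413 (C = -3*(456 + 15) = -3*471 = -1413)
N/C = 822/(-1413) = 822*(-1/1413) = -274/471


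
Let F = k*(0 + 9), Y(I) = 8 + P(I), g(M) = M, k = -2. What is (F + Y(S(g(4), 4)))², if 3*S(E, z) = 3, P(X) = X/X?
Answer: 81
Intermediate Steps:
P(X) = 1
S(E, z) = 1 (S(E, z) = (⅓)*3 = 1)
Y(I) = 9 (Y(I) = 8 + 1 = 9)
F = -18 (F = -2*(0 + 9) = -2*9 = -18)
(F + Y(S(g(4), 4)))² = (-18 + 9)² = (-9)² = 81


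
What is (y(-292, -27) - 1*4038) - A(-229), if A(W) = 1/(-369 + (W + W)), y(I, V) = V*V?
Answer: -2736542/827 ≈ -3309.0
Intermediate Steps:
y(I, V) = V²
A(W) = 1/(-369 + 2*W)
(y(-292, -27) - 1*4038) - A(-229) = ((-27)² - 1*4038) - 1/(-369 + 2*(-229)) = (729 - 4038) - 1/(-369 - 458) = -3309 - 1/(-827) = -3309 - 1*(-1/827) = -3309 + 1/827 = -2736542/827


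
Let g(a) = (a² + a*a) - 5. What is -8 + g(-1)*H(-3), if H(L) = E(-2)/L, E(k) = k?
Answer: -10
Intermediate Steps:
g(a) = -5 + 2*a² (g(a) = (a² + a²) - 5 = 2*a² - 5 = -5 + 2*a²)
H(L) = -2/L
-8 + g(-1)*H(-3) = -8 + (-5 + 2*(-1)²)*(-2/(-3)) = -8 + (-5 + 2*1)*(-2*(-⅓)) = -8 + (-5 + 2)*(⅔) = -8 - 3*⅔ = -8 - 2 = -10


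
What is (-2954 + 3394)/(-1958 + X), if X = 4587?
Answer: 40/239 ≈ 0.16736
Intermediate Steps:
(-2954 + 3394)/(-1958 + X) = (-2954 + 3394)/(-1958 + 4587) = 440/2629 = 440*(1/2629) = 40/239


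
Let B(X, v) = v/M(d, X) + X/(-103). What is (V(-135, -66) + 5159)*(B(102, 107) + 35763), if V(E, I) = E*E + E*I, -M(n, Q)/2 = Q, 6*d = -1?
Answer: 12133184020069/10506 ≈ 1.1549e+9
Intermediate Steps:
d = -⅙ (d = (⅙)*(-1) = -⅙ ≈ -0.16667)
M(n, Q) = -2*Q
B(X, v) = -X/103 - v/(2*X) (B(X, v) = v/((-2*X)) + X/(-103) = v*(-1/(2*X)) + X*(-1/103) = -v/(2*X) - X/103 = -X/103 - v/(2*X))
V(E, I) = E² + E*I
(V(-135, -66) + 5159)*(B(102, 107) + 35763) = (-135*(-135 - 66) + 5159)*((-1/103*102 - ½*107/102) + 35763) = (-135*(-201) + 5159)*((-102/103 - ½*107*1/102) + 35763) = (27135 + 5159)*((-102/103 - 107/204) + 35763) = 32294*(-31829/21012 + 35763) = 32294*(751420327/21012) = 12133184020069/10506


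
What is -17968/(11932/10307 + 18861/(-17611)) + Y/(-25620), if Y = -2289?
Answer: -72345743795169/349011500 ≈ -2.0729e+5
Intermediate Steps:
-17968/(11932/10307 + 18861/(-17611)) + Y/(-25620) = -17968/(11932/10307 + 18861/(-17611)) - 2289/(-25620) = -17968/(11932*(1/10307) + 18861*(-1/17611)) - 2289*(-1/25620) = -17968/(11932/10307 - 18861/17611) + 109/1220 = -17968/1430375/16501507 + 109/1220 = -17968*16501507/1430375 + 109/1220 = -296499077776/1430375 + 109/1220 = -72345743795169/349011500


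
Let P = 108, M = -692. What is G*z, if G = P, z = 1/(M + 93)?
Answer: -108/599 ≈ -0.18030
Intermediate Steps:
z = -1/599 (z = 1/(-692 + 93) = 1/(-599) = -1/599 ≈ -0.0016694)
G = 108
G*z = 108*(-1/599) = -108/599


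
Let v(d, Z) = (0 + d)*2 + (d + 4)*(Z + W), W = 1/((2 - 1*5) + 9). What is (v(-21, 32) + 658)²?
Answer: 172225/36 ≈ 4784.0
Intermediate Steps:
W = ⅙ (W = 1/((2 - 5) + 9) = 1/(-3 + 9) = 1/6 = ⅙ ≈ 0.16667)
v(d, Z) = 2*d + (4 + d)*(⅙ + Z) (v(d, Z) = (0 + d)*2 + (d + 4)*(Z + ⅙) = d*2 + (4 + d)*(⅙ + Z) = 2*d + (4 + d)*(⅙ + Z))
(v(-21, 32) + 658)² = ((⅔ + 4*32 + (13/6)*(-21) + 32*(-21)) + 658)² = ((⅔ + 128 - 91/2 - 672) + 658)² = (-3533/6 + 658)² = (415/6)² = 172225/36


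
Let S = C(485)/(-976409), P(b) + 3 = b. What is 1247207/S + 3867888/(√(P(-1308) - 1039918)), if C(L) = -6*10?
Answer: 1217784139663/60 - 3867888*I*√1041229/1041229 ≈ 2.0296e+10 - 3790.5*I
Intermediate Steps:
P(b) = -3 + b
C(L) = -60
S = 60/976409 (S = -60/(-976409) = -60*(-1/976409) = 60/976409 ≈ 6.1450e-5)
1247207/S + 3867888/(√(P(-1308) - 1039918)) = 1247207/(60/976409) + 3867888/(√((-3 - 1308) - 1039918)) = 1247207*(976409/60) + 3867888/(√(-1311 - 1039918)) = 1217784139663/60 + 3867888/(√(-1041229)) = 1217784139663/60 + 3867888/((I*√1041229)) = 1217784139663/60 + 3867888*(-I*√1041229/1041229) = 1217784139663/60 - 3867888*I*√1041229/1041229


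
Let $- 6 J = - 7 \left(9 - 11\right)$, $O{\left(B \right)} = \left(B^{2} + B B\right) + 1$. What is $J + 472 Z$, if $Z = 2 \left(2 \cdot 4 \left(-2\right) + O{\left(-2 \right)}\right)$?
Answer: $- \frac{19831}{3} \approx -6610.3$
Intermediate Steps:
$O{\left(B \right)} = 1 + 2 B^{2}$ ($O{\left(B \right)} = \left(B^{2} + B^{2}\right) + 1 = 2 B^{2} + 1 = 1 + 2 B^{2}$)
$J = - \frac{7}{3}$ ($J = - \frac{\left(-7\right) \left(9 - 11\right)}{6} = - \frac{\left(-7\right) \left(-2\right)}{6} = \left(- \frac{1}{6}\right) 14 = - \frac{7}{3} \approx -2.3333$)
$Z = -14$ ($Z = 2 \left(2 \cdot 4 \left(-2\right) + \left(1 + 2 \left(-2\right)^{2}\right)\right) = 2 \left(8 \left(-2\right) + \left(1 + 2 \cdot 4\right)\right) = 2 \left(-16 + \left(1 + 8\right)\right) = 2 \left(-16 + 9\right) = 2 \left(-7\right) = -14$)
$J + 472 Z = - \frac{7}{3} + 472 \left(-14\right) = - \frac{7}{3} - 6608 = - \frac{19831}{3}$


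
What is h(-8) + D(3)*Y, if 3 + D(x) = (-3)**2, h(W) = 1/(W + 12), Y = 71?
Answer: 1705/4 ≈ 426.25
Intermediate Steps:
h(W) = 1/(12 + W)
D(x) = 6 (D(x) = -3 + (-3)**2 = -3 + 9 = 6)
h(-8) + D(3)*Y = 1/(12 - 8) + 6*71 = 1/4 + 426 = 1705/4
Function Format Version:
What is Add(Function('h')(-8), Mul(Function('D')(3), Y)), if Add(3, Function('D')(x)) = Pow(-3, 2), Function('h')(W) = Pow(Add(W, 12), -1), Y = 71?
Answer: Rational(1705, 4) ≈ 426.25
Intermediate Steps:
Function('h')(W) = Pow(Add(12, W), -1)
Function('D')(x) = 6 (Function('D')(x) = Add(-3, Pow(-3, 2)) = Add(-3, 9) = 6)
Add(Function('h')(-8), Mul(Function('D')(3), Y)) = Add(Pow(Add(12, -8), -1), Mul(6, 71)) = Add(Pow(4, -1), 426) = Add(Rational(1, 4), 426) = Rational(1705, 4)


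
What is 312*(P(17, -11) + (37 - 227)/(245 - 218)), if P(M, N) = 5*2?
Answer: 8320/9 ≈ 924.44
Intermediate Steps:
P(M, N) = 10
312*(P(17, -11) + (37 - 227)/(245 - 218)) = 312*(10 + (37 - 227)/(245 - 218)) = 312*(10 - 190/27) = 312*(80/27) = 8320/9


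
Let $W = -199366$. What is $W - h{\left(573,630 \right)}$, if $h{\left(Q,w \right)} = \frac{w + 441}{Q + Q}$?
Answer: $- \frac{76158169}{382} \approx -1.9937 \cdot 10^{5}$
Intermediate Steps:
$h{\left(Q,w \right)} = \frac{441 + w}{2 Q}$
$W - h{\left(573,630 \right)} = -199366 - \frac{441 + 630}{2 \cdot 573} = -199366 - \frac{1}{2} \cdot \frac{1}{573} \cdot 1071 = -199366 - \frac{357}{382} = - \frac{76158169}{382}$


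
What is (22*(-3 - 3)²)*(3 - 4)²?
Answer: 792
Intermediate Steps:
(22*(-3 - 3)²)*(3 - 4)² = (22*(-6)²)*(-1)² = (22*36)*1 = 792*1 = 792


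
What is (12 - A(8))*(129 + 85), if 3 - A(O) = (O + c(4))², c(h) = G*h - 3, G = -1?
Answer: 2140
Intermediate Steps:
c(h) = -3 - h (c(h) = -h - 3 = -3 - h)
A(O) = 3 - (-7 + O)² (A(O) = 3 - (O + (-3 - 1*4))² = 3 - (O + (-3 - 4))² = 3 - (O - 7)² = 3 - (-7 + O)²)
(12 - A(8))*(129 + 85) = (12 - (3 - (-7 + 8)²))*(129 + 85) = (12 - (3 - 1*1²))*214 = (12 - (3 - 1*1))*214 = (12 - (3 - 1))*214 = (12 - 1*2)*214 = (12 - 2)*214 = 10*214 = 2140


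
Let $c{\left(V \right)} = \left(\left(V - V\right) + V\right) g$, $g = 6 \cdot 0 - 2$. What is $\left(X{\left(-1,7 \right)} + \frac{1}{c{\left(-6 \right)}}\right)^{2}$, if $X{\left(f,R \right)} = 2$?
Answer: $\frac{625}{144} \approx 4.3403$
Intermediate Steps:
$g = -2$ ($g = 0 - 2 = -2$)
$c{\left(V \right)} = - 2 V$ ($c{\left(V \right)} = \left(\left(V - V\right) + V\right) \left(-2\right) = \left(0 + V\right) \left(-2\right) = V \left(-2\right) = - 2 V$)
$\left(X{\left(-1,7 \right)} + \frac{1}{c{\left(-6 \right)}}\right)^{2} = \left(2 + \frac{1}{\left(-2\right) \left(-6\right)}\right)^{2} = \left(2 + \frac{1}{12}\right)^{2} = \left(\frac{25}{12}\right)^{2} = \frac{625}{144}$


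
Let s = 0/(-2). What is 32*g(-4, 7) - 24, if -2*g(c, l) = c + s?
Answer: 40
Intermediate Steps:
s = 0 (s = 0*(-½) = 0)
g(c, l) = -c/2 (g(c, l) = -(c + 0)/2 = -c/2)
32*g(-4, 7) - 24 = 32*(-½*(-4)) - 24 = 32*2 - 24 = 64 - 24 = 40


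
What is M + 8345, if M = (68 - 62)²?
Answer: 8381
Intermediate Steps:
M = 36 (M = 6² = 36)
M + 8345 = 36 + 8345 = 8381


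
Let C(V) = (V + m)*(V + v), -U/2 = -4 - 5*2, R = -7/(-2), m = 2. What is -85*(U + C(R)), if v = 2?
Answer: -19805/4 ≈ -4951.3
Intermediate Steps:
R = 7/2 (R = -7*(-½) = 7/2 ≈ 3.5000)
U = 28 (U = -2*(-4 - 5*2) = -2*(-4 - 10) = -2*(-14) = 28)
C(V) = (2 + V)² (C(V) = (V + 2)*(V + 2) = (2 + V)*(2 + V) = (2 + V)²)
-85*(U + C(R)) = -85*(28 + (4 + (7/2)² + 4*(7/2))) = -85*(28 + (4 + 49/4 + 14)) = -85*(28 + 121/4) = -85*233/4 = -19805/4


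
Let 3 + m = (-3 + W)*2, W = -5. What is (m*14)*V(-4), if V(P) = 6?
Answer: -1596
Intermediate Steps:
m = -19 (m = -3 + (-3 - 5)*2 = -3 - 8*2 = -3 - 16 = -19)
(m*14)*V(-4) = -19*14*6 = -266*6 = -1596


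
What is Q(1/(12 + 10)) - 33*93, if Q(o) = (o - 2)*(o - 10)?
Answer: -1475979/484 ≈ -3049.5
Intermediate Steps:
Q(o) = (-10 + o)*(-2 + o) (Q(o) = (-2 + o)*(-10 + o) = (-10 + o)*(-2 + o))
Q(1/(12 + 10)) - 33*93 = (20 + (1/(12 + 10))² - 12/(12 + 10)) - 33*93 = (20 + (1/22)² - 12/22) - 3069 = (20 + (1/22)² - 12*1/22) - 3069 = (20 + 1/484 - 6/11) - 3069 = 9417/484 - 3069 = -1475979/484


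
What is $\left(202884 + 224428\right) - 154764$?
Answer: $272548$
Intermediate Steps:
$\left(202884 + 224428\right) - 154764 = 427312 - 154764 = 272548$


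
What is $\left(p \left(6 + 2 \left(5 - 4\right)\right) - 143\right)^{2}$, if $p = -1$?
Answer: $22801$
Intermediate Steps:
$\left(p \left(6 + 2 \left(5 - 4\right)\right) - 143\right)^{2} = \left(- (6 + 2 \left(5 - 4\right)) - 143\right)^{2} = \left(- (6 + 2 \cdot 1) - 143\right)^{2} = \left(- (6 + 2) - 143\right)^{2} = \left(\left(-1\right) 8 - 143\right)^{2} = \left(-8 - 143\right)^{2} = \left(-151\right)^{2} = 22801$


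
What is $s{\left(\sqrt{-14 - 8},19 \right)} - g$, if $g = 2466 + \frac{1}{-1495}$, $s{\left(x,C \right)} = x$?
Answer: $- \frac{3686669}{1495} + i \sqrt{22} \approx -2466.0 + 4.6904 i$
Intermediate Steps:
$g = \frac{3686669}{1495}$ ($g = 2466 - \frac{1}{1495} = \frac{3686669}{1495} \approx 2466.0$)
$s{\left(\sqrt{-14 - 8},19 \right)} - g = \sqrt{-14 - 8} - \frac{3686669}{1495} = \sqrt{-22} - \frac{3686669}{1495} = i \sqrt{22} - \frac{3686669}{1495} = - \frac{3686669}{1495} + i \sqrt{22}$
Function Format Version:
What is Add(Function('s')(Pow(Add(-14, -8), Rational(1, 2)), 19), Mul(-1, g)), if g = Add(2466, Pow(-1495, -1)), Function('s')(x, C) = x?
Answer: Add(Rational(-3686669, 1495), Mul(I, Pow(22, Rational(1, 2)))) ≈ Add(-2466.0, Mul(4.6904, I))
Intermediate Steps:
g = Rational(3686669, 1495) (g = Add(2466, Rational(-1, 1495)) = Rational(3686669, 1495) ≈ 2466.0)
Add(Function('s')(Pow(Add(-14, -8), Rational(1, 2)), 19), Mul(-1, g)) = Add(Pow(Add(-14, -8), Rational(1, 2)), Mul(-1, Rational(3686669, 1495))) = Add(Pow(-22, Rational(1, 2)), Rational(-3686669, 1495)) = Add(Mul(I, Pow(22, Rational(1, 2))), Rational(-3686669, 1495)) = Add(Rational(-3686669, 1495), Mul(I, Pow(22, Rational(1, 2))))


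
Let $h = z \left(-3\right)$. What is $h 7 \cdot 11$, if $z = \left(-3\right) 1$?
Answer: $693$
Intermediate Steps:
$z = -3$
$h = 9$ ($h = \left(-3\right) \left(-3\right) = 9$)
$h 7 \cdot 11 = 9 \cdot 7 \cdot 11 = 63 \cdot 11 = 693$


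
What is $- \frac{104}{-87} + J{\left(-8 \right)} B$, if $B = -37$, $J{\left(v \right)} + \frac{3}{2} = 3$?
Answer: $- \frac{9449}{174} \approx -54.305$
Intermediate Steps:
$J{\left(v \right)} = \frac{3}{2}$ ($J{\left(v \right)} = - \frac{3}{2} + 3 = \frac{3}{2}$)
$- \frac{104}{-87} + J{\left(-8 \right)} B = - \frac{104}{-87} + \frac{3}{2} \left(-37\right) = \left(-104\right) \left(- \frac{1}{87}\right) - \frac{111}{2} = \frac{104}{87} - \frac{111}{2} = - \frac{9449}{174}$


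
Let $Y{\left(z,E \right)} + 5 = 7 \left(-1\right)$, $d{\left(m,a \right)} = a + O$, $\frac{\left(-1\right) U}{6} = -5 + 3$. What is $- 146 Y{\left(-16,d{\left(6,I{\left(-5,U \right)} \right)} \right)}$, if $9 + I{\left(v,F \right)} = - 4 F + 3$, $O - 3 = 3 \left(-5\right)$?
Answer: $1752$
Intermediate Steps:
$U = 12$ ($U = - 6 \left(-5 + 3\right) = \left(-6\right) \left(-2\right) = 12$)
$O = -12$ ($O = 3 + 3 \left(-5\right) = 3 - 15 = -12$)
$I{\left(v,F \right)} = -6 - 4 F$ ($I{\left(v,F \right)} = -9 - \left(-3 + 4 F\right) = -6 - 4 F$)
$d{\left(m,a \right)} = -12 + a$ ($d{\left(m,a \right)} = a - 12 = -12 + a$)
$Y{\left(z,E \right)} = -12$ ($Y{\left(z,E \right)} = -5 + 7 \left(-1\right) = -5 - 7 = -12$)
$- 146 Y{\left(-16,d{\left(6,I{\left(-5,U \right)} \right)} \right)} = \left(-146\right) \left(-12\right) = 1752$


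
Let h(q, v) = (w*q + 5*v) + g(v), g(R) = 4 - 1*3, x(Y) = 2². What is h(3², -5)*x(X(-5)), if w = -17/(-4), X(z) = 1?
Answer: 57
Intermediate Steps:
x(Y) = 4
g(R) = 1 (g(R) = 4 - 3 = 1)
w = 17/4 (w = -17*(-¼) = 17/4 ≈ 4.2500)
h(q, v) = 1 + 5*v + 17*q/4 (h(q, v) = (17*q/4 + 5*v) + 1 = (5*v + 17*q/4) + 1 = 1 + 5*v + 17*q/4)
h(3², -5)*x(X(-5)) = (1 + 5*(-5) + (17/4)*3²)*4 = (1 - 25 + (17/4)*9)*4 = (1 - 25 + 153/4)*4 = (57/4)*4 = 57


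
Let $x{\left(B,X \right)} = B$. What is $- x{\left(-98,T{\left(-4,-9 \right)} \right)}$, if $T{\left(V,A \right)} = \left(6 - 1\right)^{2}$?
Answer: $98$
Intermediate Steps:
$T{\left(V,A \right)} = 25$ ($T{\left(V,A \right)} = 5^{2} = 25$)
$- x{\left(-98,T{\left(-4,-9 \right)} \right)} = \left(-1\right) \left(-98\right) = 98$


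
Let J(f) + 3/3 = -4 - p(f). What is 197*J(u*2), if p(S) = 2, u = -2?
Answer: -1379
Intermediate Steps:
J(f) = -7 (J(f) = -1 + (-4 - 1*2) = -1 + (-4 - 2) = -1 - 6 = -7)
197*J(u*2) = 197*(-7) = -1379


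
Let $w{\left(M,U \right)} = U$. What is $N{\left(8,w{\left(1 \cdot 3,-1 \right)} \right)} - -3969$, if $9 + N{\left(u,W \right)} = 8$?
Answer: $3968$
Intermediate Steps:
$N{\left(u,W \right)} = -1$ ($N{\left(u,W \right)} = -9 + 8 = -1$)
$N{\left(8,w{\left(1 \cdot 3,-1 \right)} \right)} - -3969 = -1 - -3969 = -1 + 3969 = 3968$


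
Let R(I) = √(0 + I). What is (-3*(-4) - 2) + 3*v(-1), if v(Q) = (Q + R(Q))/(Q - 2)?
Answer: 11 - I ≈ 11.0 - 1.0*I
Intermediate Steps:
R(I) = √I
v(Q) = (Q + √Q)/(-2 + Q) (v(Q) = (Q + √Q)/(Q - 2) = (Q + √Q)/(-2 + Q))
(-3*(-4) - 2) + 3*v(-1) = (-3*(-4) - 2) + 3*((-1 + √(-1))/(-2 - 1)) = (12 - 2) + 3*((-1 + I)/(-3)) = 10 + 3*(-(-1 + I)/3) = 10 + 3*(⅓ - I/3) = 10 + (1 - I) = 11 - I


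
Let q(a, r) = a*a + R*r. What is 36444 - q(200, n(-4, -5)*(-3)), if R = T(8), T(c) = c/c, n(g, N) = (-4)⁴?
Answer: -2788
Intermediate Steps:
n(g, N) = 256
T(c) = 1
R = 1
q(a, r) = r + a² (q(a, r) = a*a + 1*r = a² + r = r + a²)
36444 - q(200, n(-4, -5)*(-3)) = 36444 - (256*(-3) + 200²) = 36444 - (-768 + 40000) = 36444 - 1*39232 = 36444 - 39232 = -2788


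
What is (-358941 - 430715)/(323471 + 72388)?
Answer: -789656/395859 ≈ -1.9948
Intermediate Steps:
(-358941 - 430715)/(323471 + 72388) = -789656/395859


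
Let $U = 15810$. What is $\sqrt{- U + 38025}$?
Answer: $\sqrt{22215} \approx 149.05$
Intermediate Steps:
$\sqrt{- U + 38025} = \sqrt{\left(-1\right) 15810 + 38025} = \sqrt{-15810 + 38025} = \sqrt{22215}$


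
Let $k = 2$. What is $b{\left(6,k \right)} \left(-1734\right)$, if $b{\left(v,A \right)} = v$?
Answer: $-10404$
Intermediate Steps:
$b{\left(6,k \right)} \left(-1734\right) = 6 \left(-1734\right) = -10404$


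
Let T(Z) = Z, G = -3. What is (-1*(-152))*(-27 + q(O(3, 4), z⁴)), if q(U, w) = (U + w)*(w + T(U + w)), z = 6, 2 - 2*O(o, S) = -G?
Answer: 510303710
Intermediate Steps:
O(o, S) = -½ (O(o, S) = 1 - (-1)*(-3)/2 = 1 - ½*3 = 1 - 3/2 = -½)
q(U, w) = (U + w)*(U + 2*w) (q(U, w) = (U + w)*(w + (U + w)) = (U + w)*(U + 2*w))
(-1*(-152))*(-27 + q(O(3, 4), z⁴)) = (-1*(-152))*(-27 + ((-½)² + 2*(6⁴)² + 3*(-½)*6⁴)) = 152*(-27 + (¼ + 2*1296² + 3*(-½)*1296)) = 152*(-27 + (¼ + 2*1679616 - 1944)) = 152*(-27 + (¼ + 3359232 - 1944)) = 152*(-27 + 13429153/4) = 152*(13429045/4) = 510303710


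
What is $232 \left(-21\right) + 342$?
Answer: $-4530$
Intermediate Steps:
$232 \left(-21\right) + 342 = -4872 + 342 = -4530$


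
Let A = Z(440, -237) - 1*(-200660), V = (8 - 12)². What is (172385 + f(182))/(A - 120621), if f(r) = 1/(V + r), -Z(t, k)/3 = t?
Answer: 34132231/15586362 ≈ 2.1899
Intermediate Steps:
Z(t, k) = -3*t
V = 16 (V = (-4)² = 16)
A = 199340 (A = -3*440 - 1*(-200660) = -1320 + 200660 = 199340)
f(r) = 1/(16 + r)
(172385 + f(182))/(A - 120621) = (172385 + 1/(16 + 182))/(199340 - 120621) = (172385 + 1/198)/78719 = (172385 + 1/198)*(1/78719) = (34132231/198)*(1/78719) = 34132231/15586362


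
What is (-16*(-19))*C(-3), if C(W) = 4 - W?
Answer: 2128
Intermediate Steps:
(-16*(-19))*C(-3) = (-16*(-19))*(4 - 1*(-3)) = 304*(4 + 3) = 304*7 = 2128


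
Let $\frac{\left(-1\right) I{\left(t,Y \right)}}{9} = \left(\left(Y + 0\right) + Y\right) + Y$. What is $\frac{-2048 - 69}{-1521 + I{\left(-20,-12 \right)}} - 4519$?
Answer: $- \frac{5407126}{1197} \approx -4517.2$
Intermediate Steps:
$I{\left(t,Y \right)} = - 27 Y$ ($I{\left(t,Y \right)} = - 9 \left(\left(\left(Y + 0\right) + Y\right) + Y\right) = - 9 \left(\left(Y + Y\right) + Y\right) = - 9 \left(2 Y + Y\right) = - 9 \cdot 3 Y = - 27 Y$)
$\frac{-2048 - 69}{-1521 + I{\left(-20,-12 \right)}} - 4519 = \frac{-2048 - 69}{-1521 - -324} - 4519 = - \frac{2117}{-1521 + 324} - 4519 = - \frac{2117}{-1197} - 4519 = \left(-2117\right) \left(- \frac{1}{1197}\right) - 4519 = \frac{2117}{1197} - 4519 = - \frac{5407126}{1197}$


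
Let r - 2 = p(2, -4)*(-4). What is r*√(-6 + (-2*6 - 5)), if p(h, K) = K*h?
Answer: 34*I*√23 ≈ 163.06*I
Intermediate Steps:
r = 34 (r = 2 - 4*2*(-4) = 2 - 8*(-4) = 2 + 32 = 34)
r*√(-6 + (-2*6 - 5)) = 34*√(-6 + (-2*6 - 5)) = 34*√(-6 + (-12 - 5)) = 34*√(-6 - 17) = 34*√(-23) = 34*(I*√23) = 34*I*√23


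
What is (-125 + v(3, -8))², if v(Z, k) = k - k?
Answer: 15625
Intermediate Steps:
v(Z, k) = 0
(-125 + v(3, -8))² = (-125 + 0)² = (-125)² = 15625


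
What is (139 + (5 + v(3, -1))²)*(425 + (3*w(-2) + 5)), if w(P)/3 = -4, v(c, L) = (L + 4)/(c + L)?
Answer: 142825/2 ≈ 71413.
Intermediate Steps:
v(c, L) = (4 + L)/(L + c)
w(P) = -12 (w(P) = 3*(-4) = -12)
(139 + (5 + v(3, -1))²)*(425 + (3*w(-2) + 5)) = (139 + (5 + (4 - 1)/(-1 + 3))²)*(425 + (3*(-12) + 5)) = (139 + (5 + 3/2)²)*(425 + (-36 + 5)) = (139 + (5 + (½)*3)²)*(425 - 31) = (139 + (5 + 3/2)²)*394 = (139 + (13/2)²)*394 = (139 + 169/4)*394 = (725/4)*394 = 142825/2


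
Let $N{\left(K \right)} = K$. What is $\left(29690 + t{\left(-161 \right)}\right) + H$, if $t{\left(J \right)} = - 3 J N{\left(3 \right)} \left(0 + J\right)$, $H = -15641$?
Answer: $-219240$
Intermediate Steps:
$t{\left(J \right)} = - 9 J^{2}$ ($t{\left(J \right)} = - 3 J 3 \left(0 + J\right) = - 3 J 3 J = - 9 J^{2}$)
$\left(29690 + t{\left(-161 \right)}\right) + H = \left(29690 - 9 \left(-161\right)^{2}\right) - 15641 = \left(29690 - 233289\right) - 15641 = -203599 - 15641 = -219240$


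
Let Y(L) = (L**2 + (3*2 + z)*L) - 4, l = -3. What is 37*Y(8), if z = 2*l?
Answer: 2220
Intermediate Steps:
z = -6 (z = 2*(-3) = -6)
Y(L) = -4 + L**2 (Y(L) = (L**2 + (3*2 - 6)*L) - 4 = (L**2 + (6 - 6)*L) - 4 = (L**2 + 0*L) - 4 = (L**2 + 0) - 4 = L**2 - 4 = -4 + L**2)
37*Y(8) = 37*(-4 + 8**2) = 37*(-4 + 64) = 37*60 = 2220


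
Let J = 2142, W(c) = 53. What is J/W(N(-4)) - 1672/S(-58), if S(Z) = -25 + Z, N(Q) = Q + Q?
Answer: 266402/4399 ≈ 60.560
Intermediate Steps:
N(Q) = 2*Q
J/W(N(-4)) - 1672/S(-58) = 2142/53 - 1672/(-25 - 58) = 2142*(1/53) - 1672/(-83) = 2142/53 - 1672*(-1/83) = 2142/53 + 1672/83 = 266402/4399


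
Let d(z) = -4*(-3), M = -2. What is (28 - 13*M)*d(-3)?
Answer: 648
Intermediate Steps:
d(z) = 12
(28 - 13*M)*d(-3) = (28 - 13*(-2))*12 = (28 + 26)*12 = 54*12 = 648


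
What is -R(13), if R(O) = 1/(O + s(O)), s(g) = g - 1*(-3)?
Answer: -1/29 ≈ -0.034483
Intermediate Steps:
s(g) = 3 + g (s(g) = g + 3 = 3 + g)
R(O) = 1/(3 + 2*O) (R(O) = 1/(O + (3 + O)) = 1/(3 + 2*O))
-R(13) = -1/(3 + 2*13) = -1/(3 + 26) = -1/29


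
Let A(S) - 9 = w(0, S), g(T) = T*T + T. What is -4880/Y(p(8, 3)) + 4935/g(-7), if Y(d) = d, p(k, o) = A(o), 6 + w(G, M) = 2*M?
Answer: -7645/18 ≈ -424.72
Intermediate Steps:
g(T) = T + T² (g(T) = T² + T = T + T²)
w(G, M) = -6 + 2*M
A(S) = 3 + 2*S (A(S) = 9 + (-6 + 2*S) = 3 + 2*S)
p(k, o) = 3 + 2*o
-4880/Y(p(8, 3)) + 4935/g(-7) = -4880/(3 + 2*3) + 4935/((-7*(1 - 7))) = -4880/(3 + 6) + 4935/((-7*(-6))) = -4880/9 + 4935/42 = -4880*⅑ + 4935*(1/42) = -4880/9 + 235/2 = -7645/18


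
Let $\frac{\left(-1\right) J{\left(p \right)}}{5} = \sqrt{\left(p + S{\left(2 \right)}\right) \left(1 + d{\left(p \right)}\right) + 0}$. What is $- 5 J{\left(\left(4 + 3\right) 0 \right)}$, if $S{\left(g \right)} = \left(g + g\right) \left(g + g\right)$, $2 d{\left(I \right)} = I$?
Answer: $100$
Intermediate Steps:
$d{\left(I \right)} = \frac{I}{2}$
$S{\left(g \right)} = 4 g^{2}$ ($S{\left(g \right)} = 2 g 2 g = 4 g^{2}$)
$J{\left(p \right)} = - 5 \sqrt{\left(1 + \frac{p}{2}\right) \left(16 + p\right)}$ ($J{\left(p \right)} = - 5 \sqrt{\left(p + 4 \cdot 2^{2}\right) \left(1 + \frac{p}{2}\right) + 0} = - 5 \sqrt{\left(p + 4 \cdot 4\right) \left(1 + \frac{p}{2}\right) + 0} = - 5 \sqrt{\left(p + 16\right) \left(1 + \frac{p}{2}\right) + 0} = - 5 \sqrt{\left(16 + p\right) \left(1 + \frac{p}{2}\right) + 0} = - 5 \sqrt{\left(1 + \frac{p}{2}\right) \left(16 + p\right) + 0} = - 5 \sqrt{\left(1 + \frac{p}{2}\right) \left(16 + p\right)}$)
$- 5 J{\left(\left(4 + 3\right) 0 \right)} = - 5 \left(- \frac{5 \sqrt{64 + 2 \left(\left(4 + 3\right) 0\right)^{2} + 36 \left(4 + 3\right) 0}}{2}\right) = - 5 \left(- \frac{5 \sqrt{64 + 2 \left(7 \cdot 0\right)^{2} + 36 \cdot 7 \cdot 0}}{2}\right) = - 5 \left(- \frac{5 \sqrt{64 + 2 \cdot 0^{2} + 36 \cdot 0}}{2}\right) = - 5 \left(- \frac{5 \sqrt{64 + 2 \cdot 0 + 0}}{2}\right) = - 5 \left(- \frac{5 \sqrt{64 + 0 + 0}}{2}\right) = - 5 \left(- \frac{5 \sqrt{64}}{2}\right) = - 5 \left(\left(- \frac{5}{2}\right) 8\right) = \left(-5\right) \left(-20\right) = 100$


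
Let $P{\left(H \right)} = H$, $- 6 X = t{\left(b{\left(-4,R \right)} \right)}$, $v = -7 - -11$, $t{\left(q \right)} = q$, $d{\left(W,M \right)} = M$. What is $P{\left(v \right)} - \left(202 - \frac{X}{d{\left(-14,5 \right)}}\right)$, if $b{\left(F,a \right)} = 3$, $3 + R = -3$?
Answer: $- \frac{1981}{10} \approx -198.1$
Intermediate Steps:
$R = -6$ ($R = -3 - 3 = -6$)
$v = 4$ ($v = -7 + 11 = 4$)
$X = - \frac{1}{2}$ ($X = \left(- \frac{1}{6}\right) 3 = - \frac{1}{2} \approx -0.5$)
$P{\left(v \right)} - \left(202 - \frac{X}{d{\left(-14,5 \right)}}\right) = 4 - \left(202 - - \frac{1}{2 \cdot 5}\right) = 4 - \left(202 - \left(- \frac{1}{2}\right) \frac{1}{5}\right) = 4 - \left(202 - - \frac{1}{10}\right) = 4 - \left(202 + \frac{1}{10}\right) = 4 - \frac{2021}{10} = - \frac{1981}{10}$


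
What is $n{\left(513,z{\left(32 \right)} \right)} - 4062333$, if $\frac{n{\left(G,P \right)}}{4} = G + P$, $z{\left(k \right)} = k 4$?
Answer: $-4059769$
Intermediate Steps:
$z{\left(k \right)} = 4 k$
$n{\left(G,P \right)} = 4 G + 4 P$ ($n{\left(G,P \right)} = 4 \left(G + P\right) = 4 G + 4 P$)
$n{\left(513,z{\left(32 \right)} \right)} - 4062333 = \left(4 \cdot 513 + 4 \cdot 4 \cdot 32\right) - 4062333 = \left(2052 + 4 \cdot 128\right) - 4062333 = \left(2052 + 512\right) - 4062333 = 2564 - 4062333 = -4059769$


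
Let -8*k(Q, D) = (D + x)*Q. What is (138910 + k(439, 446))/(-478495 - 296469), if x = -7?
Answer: -918559/6199712 ≈ -0.14816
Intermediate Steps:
k(Q, D) = -Q*(-7 + D)/8 (k(Q, D) = -(D - 7)*Q/8 = -(-7 + D)*Q/8 = -Q*(-7 + D)/8)
(138910 + k(439, 446))/(-478495 - 296469) = (138910 + (⅛)*439*(7 - 1*446))/(-478495 - 296469) = (138910 + (⅛)*439*(7 - 446))/(-774964) = (138910 + (⅛)*439*(-439))*(-1/774964) = (138910 - 192721/8)*(-1/774964) = (918559/8)*(-1/774964) = -918559/6199712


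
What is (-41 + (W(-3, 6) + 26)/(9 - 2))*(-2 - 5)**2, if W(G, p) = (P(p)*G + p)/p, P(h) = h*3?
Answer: -1883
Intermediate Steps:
P(h) = 3*h
W(G, p) = (p + 3*G*p)/p (W(G, p) = ((3*p)*G + p)/p = (3*G*p + p)/p = (p + 3*G*p)/p)
(-41 + (W(-3, 6) + 26)/(9 - 2))*(-2 - 5)**2 = (-41 + ((1 + 3*(-3)) + 26)/(9 - 2))*(-2 - 5)**2 = (-41 + ((1 - 9) + 26)/7)*(-7)**2 = (-41 + (-8 + 26)*(1/7))*49 = (-41 + 18*(1/7))*49 = (-41 + 18/7)*49 = -269/7*49 = -1883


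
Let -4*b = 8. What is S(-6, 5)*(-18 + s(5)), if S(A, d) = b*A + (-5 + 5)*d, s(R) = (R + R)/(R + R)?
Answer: -204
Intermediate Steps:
b = -2 (b = -1/4*8 = -2)
s(R) = 1 (s(R) = (2*R)/((2*R)) = (2*R)*(1/(2*R)) = 1)
S(A, d) = -2*A (S(A, d) = -2*A + (-5 + 5)*d = -2*A + 0*d = -2*A + 0 = -2*A)
S(-6, 5)*(-18 + s(5)) = (-2*(-6))*(-18 + 1) = 12*(-17) = -204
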